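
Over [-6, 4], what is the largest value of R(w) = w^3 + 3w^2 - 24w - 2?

78

Differentiating, R'(w) = 3w^2 + 6w - 24; which vanishes at w = -4 and w = 2.
Candidates: R(-6) = 34, R(-4) = 78, R(2) = -30, R(4) = 14.
So the maximum is R(-4) = 78.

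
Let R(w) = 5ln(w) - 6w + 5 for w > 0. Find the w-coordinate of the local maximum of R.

5/6

R'(w) = 5/w − 6 = 0 gives w = 5/6.
R''(w) = -5/w², which is negative for w > 0, so this is a local maximum.
R(5/6) = 5·ln(5/6) - 5 + 5 ≈ -0.9116.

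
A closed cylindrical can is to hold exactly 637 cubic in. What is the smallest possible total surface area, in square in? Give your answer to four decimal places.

409.8335

With radius r and height h, πr²h = 637 so h = 637/(πr²), and S(r) = 2πr² + 2πrh = 2πr² + 2·637/r.
S'(r) = 4πr − 2·637/r² = 0 ⇒ r³ = 637/(2π), so r ≈ 4.6629 and h = 2r ≈ 9.3257.
S''(r) = 4π + 4·637/r³ > 0, so this is the minimum; S ≈ 409.8335.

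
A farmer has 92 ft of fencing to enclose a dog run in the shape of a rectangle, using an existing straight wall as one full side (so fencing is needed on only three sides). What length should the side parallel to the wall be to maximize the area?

46

Let the sides perpendicular to the wall have length x and the parallel side y, so 2x + y = 92 and the area is A = xy = x(92 − 2x).
A'(x) = 92 − 4x = 0 gives x = 23, and A''(x) = −4 < 0 confirms a maximum.
Then y = 92 − 2·23 = 46 and A = 1058.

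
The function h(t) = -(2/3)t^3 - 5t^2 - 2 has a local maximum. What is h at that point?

Critical points: h'(t) = -2t^2 - 10t vanishes at t = -5, 0.
h''(t) = -4t - 10. h''(-5) = 10 > 0 ⇒ local minimum; h''(0) = -10 < 0 ⇒ local maximum.
So the local maximum value is h(0) = -2.

-2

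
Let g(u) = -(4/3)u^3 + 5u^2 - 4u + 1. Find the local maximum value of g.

7/3

Critical points: g'(u) = -4u^2 + 10u - 4 vanishes at u = 1/2, 2.
g''(u) = -8u + 10. g''(1/2) = 6 > 0 ⇒ local minimum; g''(2) = -6 < 0 ⇒ local maximum.
The local maximum is g(2) = 7/3.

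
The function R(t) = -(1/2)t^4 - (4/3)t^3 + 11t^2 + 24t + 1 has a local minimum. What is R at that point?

-67/6

Critical points: R'(t) = -2t^3 - 4t^2 + 22t + 24 vanishes at t = -4, -1, 3.
Second-derivative test with R''(t) = -6t^2 - 8t + 22: R''(-4) = -42 < 0 ⇒ local maximum; R''(-1) = 24 > 0 ⇒ local minimum; R''(3) = -56 < 0 ⇒ local maximum.
Thus R has its local minimum at t = -1, with value -67/6.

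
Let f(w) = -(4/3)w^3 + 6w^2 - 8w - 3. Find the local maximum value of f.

Critical points: f'(w) = -4w^2 + 12w - 8 vanishes at w = 1, 2.
Second-derivative test with f''(w) = -8w + 12: f''(1) = 4 > 0 ⇒ local minimum; f''(2) = -4 < 0 ⇒ local maximum.
Thus f has its local maximum at w = 2, with value -17/3.

-17/3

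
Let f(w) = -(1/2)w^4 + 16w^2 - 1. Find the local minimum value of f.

f'(w) = -2w^3 + 32w = 0 at w = -4, 0, 4.
Second-derivative test with f''(w) = -6w^2 + 32: f''(-4) = -64 < 0 ⇒ local maximum; f''(0) = 32 > 0 ⇒ local minimum; f''(4) = -64 < 0 ⇒ local maximum.
The local minimum is f(0) = -1.

-1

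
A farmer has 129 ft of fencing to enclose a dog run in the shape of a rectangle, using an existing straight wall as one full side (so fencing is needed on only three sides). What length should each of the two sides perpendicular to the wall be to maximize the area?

129/4

Let the sides perpendicular to the wall have length x and the parallel side y, so 2x + y = 129 and the area is A = xy = x(129 − 2x).
A'(x) = 129 − 4x = 0 gives x = 129/4, and A''(x) = −4 < 0 confirms a maximum.
Then y = 129 − 2·129/4 = 129/2 and A = 16641/8.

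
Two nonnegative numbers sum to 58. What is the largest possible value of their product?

With x + y = 58, the product is P(x) = x(58 − x).
P'(x) = 58 − 2x = 0 gives x = 29; P'' = −2 < 0, so this is the maximum.
P = 29·29 = 841.

841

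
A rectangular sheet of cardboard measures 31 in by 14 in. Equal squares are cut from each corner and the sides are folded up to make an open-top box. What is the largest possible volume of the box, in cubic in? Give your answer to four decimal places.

600.0185

With cut size x, the volume is V(x) = x(31 − 2x)(14 − 2x) for 0 < x < 7.
V'(x) = 12x^2 − 180x + 434. Setting V'(x) = 0 gives x ≈ 3.0186 (the root in (0, 7)).
V''(x) = 24x − 180 is negative there, so this is the maximum; V ≈ 600.0185.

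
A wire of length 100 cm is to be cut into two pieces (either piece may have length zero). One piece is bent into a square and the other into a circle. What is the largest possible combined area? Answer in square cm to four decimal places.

795.7747

Let x be the length used for the square. Square side x/4; circle radius (100−x)/(2π).
A(x) = (x/4)² + π·((100−x)/(2π))² = x²/16 + (100−x)²/(4π) for 0 ≤ x ≤ 100. A'(x) = x/8 − (100−x)/(2π) = 0 gives x = 4·100/(π+4) ≈ 56.0099.
A'' > 0, so the interior critical point is a minimum; the maximum is at an endpoint. A(0) = 795.7747 and A(100) = 625.0000, so the largest area is 795.7747.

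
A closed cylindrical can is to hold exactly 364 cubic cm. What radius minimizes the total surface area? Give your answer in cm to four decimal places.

3.8694

With radius r and height h, πr²h = 364 so h = 364/(πr²), and S(r) = 2πr² + 2πrh = 2πr² + 2·364/r.
S'(r) = 4πr − 2·364/r² = 0 ⇒ r³ = 364/(2π), so r ≈ 3.8694 and h = 2r ≈ 7.7387.
S''(r) = 4π + 4·364/r³ > 0, so this is the minimum; S ≈ 282.2163.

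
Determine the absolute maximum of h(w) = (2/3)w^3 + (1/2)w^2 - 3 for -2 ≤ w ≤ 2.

The derivative is 2w^2 + w, which vanishes at w = -1/2 and w = 0.
Compare values at every candidate in [-2, 2]: h(-2) = -19/3; h(-1/2) = -71/24; h(0) = -3; h(2) = 13/3.
So the maximum is h(2) = 13/3.

13/3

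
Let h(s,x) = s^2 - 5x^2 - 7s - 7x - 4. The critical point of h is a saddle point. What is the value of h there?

-69/5

∂h/∂s = 2s - 7 = 0 and ∂h/∂x = -10x - 7 = 0, so (s, x) = (7/2, -7/10).
The Hessian has h_{ss} = 2, h_{xx} = -10, h_{sx} = 0, giving D = -20 < 0, so the point is a saddle point.
h(7/2, -7/10) = -69/5.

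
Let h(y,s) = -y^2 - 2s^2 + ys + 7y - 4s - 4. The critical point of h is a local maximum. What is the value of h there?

∂h/∂y = -2y + s + 7 = 0 and ∂h/∂s = y - 4s - 4 = 0, so (y, s) = (24/7, -1/7).
The Hessian has h_{yy} = -2, h_{ss} = -4, h_{ys} = 1, giving D = 7 > 0 with h_{yy} < 0, so the point is a local maximum.
h(24/7, -1/7) = 58/7.

58/7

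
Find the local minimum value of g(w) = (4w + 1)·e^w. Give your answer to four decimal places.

-1.1460

Differentiating with the product rule gives g'(w) = (4w + 5)·e^w. Since e^w > 0, the only critical point is w = -5/4.
g''(-5/4) has the same sign as 4 > 0, so this is a local minimum.
g(-5/4) = (-4)·e^(-5/4) ≈ -1.1460.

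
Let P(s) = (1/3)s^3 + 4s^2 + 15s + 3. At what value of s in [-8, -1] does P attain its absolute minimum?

Differentiating, P'(s) = s^2 + 8s + 15; which vanishes at s = -5 and s = -3.
Candidates: P(-8) = -95/3,  P(-5) = -41/3,  P(-3) = -15,  P(-1) = -25/3.
Hence the absolute minimum is -95/3 at s = -8.

-8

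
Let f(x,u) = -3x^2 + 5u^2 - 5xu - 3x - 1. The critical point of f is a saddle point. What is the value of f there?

∂f/∂x = -6x - 5u - 3 = 0 and ∂f/∂u = -5x + 10u = 0, so (x, u) = (-6/17, -3/17).
The Hessian has f_{xx} = -6, f_{uu} = 10, f_{xu} = -5, giving D = -85 < 0, so the point is a saddle point.
f(-6/17, -3/17) = -8/17.

-8/17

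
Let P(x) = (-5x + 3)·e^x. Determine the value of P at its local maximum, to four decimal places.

Differentiating with the product rule gives P'(x) = (-5x - 2)·e^x. Since e^x > 0, the only critical point is x = -2/5.
P''(-2/5) has the same sign as -5 < 0, so this is a local maximum.
P(-2/5) = (5)·e^(-2/5) ≈ 3.3516.

3.3516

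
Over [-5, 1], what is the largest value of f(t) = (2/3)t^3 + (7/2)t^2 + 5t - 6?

Differentiating, f'(t) = 2t^2 + 7t + 5; which vanishes at t = -5/2 and t = -1.
Candidates: f(-5) = -161/6; f(-5/2) = -169/24; f(-1) = -49/6; f(1) = 19/6.
So the maximum is f(1) = 19/6.

19/6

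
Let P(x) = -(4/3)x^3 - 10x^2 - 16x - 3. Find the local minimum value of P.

-41/3

P'(x) = -4x^2 - 20x - 16. Setting P'(x) = 0 gives x ∈ {-4, -1}.
Second-derivative test with P''(x) = -8x - 20: P''(-4) = 12 > 0 ⇒ local minimum; P''(-1) = -12 < 0 ⇒ local maximum.
The local minimum is P(-4) = -41/3.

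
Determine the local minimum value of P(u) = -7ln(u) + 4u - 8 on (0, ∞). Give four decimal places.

P'(u) = -7/u + 4 = 0 gives u = 7/4.
P''(u) = 7/u², which is positive for u > 0, so this is a local minimum.
P(7/4) = -7·ln(7/4) + 7 - 8 ≈ -4.9173.

-4.9173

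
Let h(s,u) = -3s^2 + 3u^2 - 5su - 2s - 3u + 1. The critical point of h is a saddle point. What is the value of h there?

76/61

∂h/∂s = -6s - 5u - 2 = 0 and ∂h/∂u = -5s + 6u - 3 = 0, so (s, u) = (-27/61, 8/61).
The Hessian has h_{ss} = -6, h_{uu} = 6, h_{su} = -5, giving D = -61 < 0, so the point is a saddle point.
h(-27/61, 8/61) = 76/61.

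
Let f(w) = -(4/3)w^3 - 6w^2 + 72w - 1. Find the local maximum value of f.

125

f'(w) = -4w^2 - 12w + 72. Setting f'(w) = 0 gives w ∈ {-6, 3}.
Second-derivative test with f''(w) = -8w - 12: f''(-6) = 36 > 0 ⇒ local minimum; f''(3) = -36 < 0 ⇒ local maximum.
Thus f has its local maximum at w = 3, with value 125.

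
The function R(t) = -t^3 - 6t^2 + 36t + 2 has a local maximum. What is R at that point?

R'(t) = -3t^2 - 12t + 36 = 0 at t = -6, 2.
Second-derivative test with R''(t) = -6t - 12: R''(-6) = 24 > 0 ⇒ local minimum; R''(2) = -24 < 0 ⇒ local maximum.
Thus R has its local maximum at t = 2, with value 42.

42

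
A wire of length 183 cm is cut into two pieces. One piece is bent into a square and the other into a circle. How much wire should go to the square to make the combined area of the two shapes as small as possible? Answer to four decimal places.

Let x be the length used for the square. Square side x/4; circle radius (183−x)/(2π).
A(x) = (x/4)² + π·((183−x)/(2π))² = x²/16 + (183−x)²/(4π) for 0 ≤ x ≤ 183. A'(x) = x/8 − (183−x)/(2π) = 0 gives x = 4·183/(π+4) ≈ 102.4981.
A'' = 1/8 + 1/(2π) > 0, so this gives the minimum combined area; x ≈ 102.4981 cm to the square.

102.4981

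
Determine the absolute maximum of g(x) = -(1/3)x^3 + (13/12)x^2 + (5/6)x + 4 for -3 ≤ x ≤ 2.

g'(x) = -x^2 + (13/6)x + 5/6, whose only zero in [-3, 2] is x = -1/3.
Evaluating at the critical points and endpoints: g(-3) = 81/4,  g(-1/3) = 1249/324,  g(2) = 22/3.
The maximum over the interval is 81/4, attained at x = -3.

81/4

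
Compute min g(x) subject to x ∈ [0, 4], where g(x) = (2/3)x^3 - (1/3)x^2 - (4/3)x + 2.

1

Differentiating, g'(x) = 2x^2 - (2/3)x - 4/3; whose only zero in [0, 4] is x = 1.
Candidates: g(0) = 2; g(1) = 1; g(4) = 34.
Hence the absolute minimum is 1 at x = 1.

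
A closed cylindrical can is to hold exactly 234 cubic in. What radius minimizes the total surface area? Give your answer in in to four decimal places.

3.3395

With radius r and height h, πr²h = 234 so h = 234/(πr²), and S(r) = 2πr² + 2πrh = 2πr² + 2·234/r.
S'(r) = 4πr − 2·234/r² = 0 ⇒ r³ = 234/(2π), so r ≈ 3.3395 and h = 2r ≈ 6.6790.
S''(r) = 4π + 4·234/r³ > 0, so this is the minimum; S ≈ 210.2125.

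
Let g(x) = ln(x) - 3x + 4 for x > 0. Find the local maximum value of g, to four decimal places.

1.9014

g'(x) = 1/x − 3 = 0 gives x = 1/3.
g''(x) = -1/x², which is negative for x > 0, so this is a local maximum.
g(1/3) = 1·ln(1/3) - 1 + 4 ≈ 1.9014.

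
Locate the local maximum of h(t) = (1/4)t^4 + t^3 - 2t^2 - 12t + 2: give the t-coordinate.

-2

Critical points: h'(t) = t^3 + 3t^2 - 4t - 12 vanishes at t = -3, -2, 2.
Second-derivative test with h''(t) = 3t^2 + 6t - 4: h''(-3) = 5 > 0 ⇒ local minimum; h''(-2) = -4 < 0 ⇒ local maximum; h''(2) = 20 > 0 ⇒ local minimum.
Thus h has its local maximum at t = -2, with value 14.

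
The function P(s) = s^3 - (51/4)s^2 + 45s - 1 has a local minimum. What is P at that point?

P'(s) = 3s^2 - (51/2)s + 45 = 0 at s = 5/2, 6.
P''(s) = 6s - 51/2. P''(5/2) = -21/2 < 0 ⇒ local maximum; P''(6) = 21/2 > 0 ⇒ local minimum.
Thus P has its local minimum at s = 6, with value 26.

26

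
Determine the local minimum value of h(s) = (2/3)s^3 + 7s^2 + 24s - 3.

-30

h'(s) = 2s^2 + 14s + 24 = 0 at s = -4, -3.
h''(s) = 4s + 14. h''(-4) = -2 < 0 ⇒ local maximum; h''(-3) = 2 > 0 ⇒ local minimum.
The local minimum is h(-3) = -30.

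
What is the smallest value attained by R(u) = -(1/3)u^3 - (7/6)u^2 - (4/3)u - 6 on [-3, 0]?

-6

Differentiating, R'(u) = -u^2 - (7/3)u - 4/3; which vanishes at u = -4/3 and u = -1.
Candidates: R(-3) = -7/2,  R(-4/3) = -446/81,  R(-1) = -11/2,  R(0) = -6.
Hence the absolute minimum is -6 at u = 0.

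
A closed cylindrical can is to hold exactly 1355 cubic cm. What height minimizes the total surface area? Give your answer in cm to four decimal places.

With radius r and height h, πr²h = 1355 so h = 1355/(πr²), and S(r) = 2πr² + 2πrh = 2πr² + 2·1355/r.
S'(r) = 4πr − 2·1355/r² = 0 ⇒ r³ = 1355/(2π), so r ≈ 5.9968 and h = 2r ≈ 11.9936.
S''(r) = 4π + 4·1355/r³ > 0, so this is the minimum; S ≈ 677.8611.

11.9936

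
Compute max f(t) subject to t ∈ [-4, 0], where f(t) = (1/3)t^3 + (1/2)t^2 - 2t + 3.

19/3

The derivative is t^2 + t - 2, whose only zero in [-4, 0] is t = -2.
Compare values at every candidate in [-4, 0]: f(-4) = -7/3; f(-2) = 19/3; f(0) = 3.
Hence the absolute maximum is 19/3 at t = -2.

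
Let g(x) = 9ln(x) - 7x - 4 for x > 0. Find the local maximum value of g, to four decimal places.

-10.7382

g'(x) = 9/x − 7 = 0 gives x = 9/7.
g''(x) = -9/x², which is negative for x > 0, so this is a local maximum.
g(9/7) = 9·ln(9/7) - 9 - 4 ≈ -10.7382.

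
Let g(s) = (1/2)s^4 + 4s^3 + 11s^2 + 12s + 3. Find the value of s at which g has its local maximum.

g'(s) = 2s^3 + 12s^2 + 22s + 12 = 0 at s = -3, -2, -1.
Second-derivative test with g''(s) = 6s^2 + 24s + 22: g''(-3) = 4 > 0 ⇒ local minimum; g''(-2) = -2 < 0 ⇒ local maximum; g''(-1) = 4 > 0 ⇒ local minimum.
So the local maximum value is g(-2) = -1.

-2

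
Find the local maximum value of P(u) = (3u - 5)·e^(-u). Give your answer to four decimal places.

P'(u) = 3·e^(-u) + (3u - 5)·(-1)·e^(-u) = (-3u + 8)·e^(-u). Since e^(-u) > 0, the only critical point is u = 8/3.
P''(8/3) has the same sign as -3 < 0, so this is a local maximum.
P(8/3) = (3)·e^(-8/3) ≈ 0.2085.

0.2085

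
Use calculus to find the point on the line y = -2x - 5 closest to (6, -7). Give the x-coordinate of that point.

Minimize D(x)^2 = (x - 6)^2 + (-2x + 2)^2.
d/dx[D^2] = 2(x - 6) + 2·(-2)·(-2x + 2) = 0 ⇒ x = 2.
Then y = -9 and the distance is √(20) ≈ 4.4721.

2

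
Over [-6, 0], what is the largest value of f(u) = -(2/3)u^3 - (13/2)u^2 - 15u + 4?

113/8

Differentiating, f'(u) = -2u^2 - 13u - 15; which vanishes at u = -5 and u = -3/2.
Evaluating at the critical points and endpoints: f(-6) = 4, f(-5) = -1/6, f(-3/2) = 113/8, f(0) = 4.
So the maximum is f(-3/2) = 113/8.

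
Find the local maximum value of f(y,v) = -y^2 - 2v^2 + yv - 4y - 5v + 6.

∂f/∂y = -2y + v - 4 = 0 and ∂f/∂v = y - 4v - 5 = 0, so (y, v) = (-3, -2).
The Hessian has f_{yy} = -2, f_{vv} = -4, f_{yv} = 1, giving D = 7 > 0 with f_{yy} < 0, so the point is a local maximum.
f(-3, -2) = 17.

17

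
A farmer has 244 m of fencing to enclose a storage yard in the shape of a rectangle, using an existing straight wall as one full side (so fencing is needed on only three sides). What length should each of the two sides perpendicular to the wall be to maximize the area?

Let the sides perpendicular to the wall have length x and the parallel side y, so 2x + y = 244 and the area is A = xy = x(244 − 2x).
A'(x) = 244 − 4x = 0 gives x = 61, and A''(x) = −4 < 0 confirms a maximum.
Then y = 244 − 2·61 = 122 and A = 7442.

61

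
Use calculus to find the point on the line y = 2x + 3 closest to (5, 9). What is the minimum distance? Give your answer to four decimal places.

Minimize D(x)^2 = (x - 5)^2 + (2x - 6)^2.
d/dx[D^2] = 2(x - 5) + 2·2·(2x - 6) = 0 ⇒ x = 17/5.
Then y = 49/5 and the distance is √(16/5) ≈ 1.7889.

1.7889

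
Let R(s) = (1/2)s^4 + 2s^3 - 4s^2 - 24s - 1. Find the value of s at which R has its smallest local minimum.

2

R'(s) = 2s^3 + 6s^2 - 8s - 24. Setting R'(s) = 0 gives s ∈ {-3, -2, 2}.
Second-derivative test with R''(s) = 6s^2 + 12s - 8: R''(-3) = 10 > 0 ⇒ local minimum; R''(-2) = -8 < 0 ⇒ local maximum; R''(2) = 40 > 0 ⇒ local minimum.
The smallest local minimum is R(2) = -41.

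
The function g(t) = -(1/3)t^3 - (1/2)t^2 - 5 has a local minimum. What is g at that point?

g'(t) = -t^2 - t = 0 at t = -1, 0.
Since g''(t) = -2t - 1, we get g''(-1) = 1 > 0 ⇒ local minimum; g''(0) = -1 < 0 ⇒ local maximum.
Thus g has its local minimum at t = -1, with value -31/6.

-31/6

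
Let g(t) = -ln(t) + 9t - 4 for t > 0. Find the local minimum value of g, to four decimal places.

g'(t) = -1/t + 9 = 0 gives t = 1/9.
g''(t) = 1/t², which is positive for t > 0, so this is a local minimum.
g(1/9) = -1·ln(1/9) + 1 - 4 ≈ -0.8028.

-0.8028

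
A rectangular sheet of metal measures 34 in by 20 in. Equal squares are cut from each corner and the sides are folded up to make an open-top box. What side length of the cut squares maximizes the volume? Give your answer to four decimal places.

With cut size x, the volume is V(x) = x(34 − 2x)(20 − 2x) for 0 < x < 10.
V'(x) = 12x^2 − 216x + 680. Setting V'(x) = 0 gives x ≈ 4.0671 (the root in (0, 10)).
V''(x) = 24x − 216 is negative there, so this is the maximum; V ≈ 1248.2679.

4.0671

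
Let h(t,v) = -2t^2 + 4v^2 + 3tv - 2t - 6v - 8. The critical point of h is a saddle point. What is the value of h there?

-420/41

∂h/∂t = -4t + 3v - 2 = 0 and ∂h/∂v = 3t + 8v - 6 = 0, so (t, v) = (2/41, 30/41).
The Hessian has h_{tt} = -4, h_{vv} = 8, h_{tv} = 3, giving D = -41 < 0, so the point is a saddle point.
h(2/41, 30/41) = -420/41.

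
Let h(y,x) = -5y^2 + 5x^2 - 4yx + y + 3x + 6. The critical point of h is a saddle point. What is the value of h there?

167/29

∂h/∂y = -10y - 4x + 1 = 0 and ∂h/∂x = -4y + 10x + 3 = 0, so (y, x) = (11/58, -13/58).
The Hessian has h_{yy} = -10, h_{xx} = 10, h_{yx} = -4, giving D = -116 < 0, so the point is a saddle point.
h(11/58, -13/58) = 167/29.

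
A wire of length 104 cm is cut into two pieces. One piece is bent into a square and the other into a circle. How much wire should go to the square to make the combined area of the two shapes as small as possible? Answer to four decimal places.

58.2503

Let x be the length used for the square. Square side x/4; circle radius (104−x)/(2π).
A(x) = (x/4)² + π·((104−x)/(2π))² = x²/16 + (104−x)²/(4π) for 0 ≤ x ≤ 104. A'(x) = x/8 − (104−x)/(2π) = 0 gives x = 4·104/(π+4) ≈ 58.2503.
A'' = 1/8 + 1/(2π) > 0, so this gives the minimum combined area; x ≈ 58.2503 cm to the square.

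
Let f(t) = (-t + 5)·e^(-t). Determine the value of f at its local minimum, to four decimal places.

-0.0025

Differentiating with the product rule gives f'(t) = (t - 6)·e^(-t). Since e^(-t) > 0, the only critical point is t = 6.
f''(6) has the same sign as 1 > 0, so this is a local minimum.
f(6) = (-1)·e^(-6) ≈ -0.0025.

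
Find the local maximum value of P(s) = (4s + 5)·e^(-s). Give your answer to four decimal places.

P'(s) = 4·e^(-s) + (4s + 5)·(-1)·e^(-s) = (-4s - 1)·e^(-s). Since e^(-s) > 0, the only critical point is s = -1/4.
P''(-1/4) has the same sign as -4 < 0, so this is a local maximum.
P(-1/4) = (4)·e^(1/4) ≈ 5.1361.

5.1361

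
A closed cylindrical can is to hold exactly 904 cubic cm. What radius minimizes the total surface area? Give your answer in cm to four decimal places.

5.2400

With radius r and height h, πr²h = 904 so h = 904/(πr²), and S(r) = 2πr² + 2πrh = 2πr² + 2·904/r.
S'(r) = 4πr − 2·904/r² = 0 ⇒ r³ = 904/(2π), so r ≈ 5.2400 and h = 2r ≈ 10.4800.
S''(r) = 4π + 4·904/r³ > 0, so this is the minimum; S ≈ 517.5594.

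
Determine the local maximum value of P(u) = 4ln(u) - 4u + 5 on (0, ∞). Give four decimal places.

1.0000

P'(u) = 4/u − 4 = 0 gives u = 1.
P''(u) = -4/u², which is negative for u > 0, so this is a local maximum.
P(1) = 4·ln(1) - 4 + 5 ≈ 1.0000.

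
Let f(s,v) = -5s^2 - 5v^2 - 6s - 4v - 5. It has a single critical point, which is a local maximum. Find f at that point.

-12/5

∂f/∂s = -10s - 6 = 0 and ∂f/∂v = -10v - 4 = 0, so (s, v) = (-3/5, -2/5).
The Hessian has f_{ss} = -10, f_{vv} = -10, f_{sv} = 0, giving D = 100 > 0 with f_{ss} < 0, so the point is a local maximum.
f(-3/5, -2/5) = -12/5.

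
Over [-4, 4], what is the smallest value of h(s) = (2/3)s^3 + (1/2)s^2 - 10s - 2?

-44/3

h'(s) = 2s^2 + s - 10, which vanishes at s = -5/2 and s = 2.
Evaluating at the critical points and endpoints: h(-4) = 10/3; h(-5/2) = 377/24; h(2) = -44/3; h(4) = 26/3.
The minimum over the interval is -44/3, attained at s = 2.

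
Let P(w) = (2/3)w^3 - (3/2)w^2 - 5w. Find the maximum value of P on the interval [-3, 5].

The derivative is 2w^2 - 3w - 5, which vanishes at w = -1 and w = 5/2.
Candidates: P(-3) = -33/2, P(-1) = 17/6, P(5/2) = -275/24, P(5) = 125/6.
So the maximum is P(5) = 125/6.

125/6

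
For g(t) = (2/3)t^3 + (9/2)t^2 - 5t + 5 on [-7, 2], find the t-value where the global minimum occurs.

1/2

The derivative is 2t^2 + 9t - 5, which vanishes at t = -5 and t = 1/2.
Candidates: g(-7) = 191/6; g(-5) = 355/6; g(1/2) = 89/24; g(2) = 55/3.
The minimum over the interval is 89/24, attained at t = 1/2.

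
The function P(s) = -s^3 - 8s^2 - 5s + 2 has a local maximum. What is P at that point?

76/27

Critical points: P'(s) = -3s^2 - 16s - 5 vanishes at s = -5, -1/3.
Second-derivative test with P''(s) = -6s - 16: P''(-5) = 14 > 0 ⇒ local minimum; P''(-1/3) = -14 < 0 ⇒ local maximum.
So the local maximum value is P(-1/3) = 76/27.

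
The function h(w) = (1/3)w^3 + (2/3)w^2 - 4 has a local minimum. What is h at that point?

Critical points: h'(w) = w^2 + (4/3)w vanishes at w = -4/3, 0.
Since h''(w) = 2w + 4/3, we get h''(-4/3) = -4/3 < 0 ⇒ local maximum; h''(0) = 4/3 > 0 ⇒ local minimum.
Thus h has its local minimum at w = 0, with value -4.

-4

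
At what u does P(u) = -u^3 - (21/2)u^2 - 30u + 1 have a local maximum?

-2

P'(u) = -3u^2 - 21u - 30 = 0 at u = -5, -2.
Since P''(u) = -6u - 21, we get P''(-5) = 9 > 0 ⇒ local minimum; P''(-2) = -9 < 0 ⇒ local maximum.
Thus P has its local maximum at u = -2, with value 27.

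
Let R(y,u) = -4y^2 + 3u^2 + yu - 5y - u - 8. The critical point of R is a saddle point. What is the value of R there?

-326/49

∂R/∂y = -8y + u - 5 = 0 and ∂R/∂u = y + 6u - 1 = 0, so (y, u) = (-29/49, 13/49).
The Hessian has R_{yy} = -8, R_{uu} = 6, R_{yu} = 1, giving D = -49 < 0, so the point is a saddle point.
R(-29/49, 13/49) = -326/49.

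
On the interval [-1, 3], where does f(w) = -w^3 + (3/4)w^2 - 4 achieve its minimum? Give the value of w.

f'(w) = -3w^2 + (3/2)w, which vanishes at w = 0 and w = 1/2.
Candidates: f(-1) = -9/4, f(0) = -4, f(1/2) = -63/16, f(3) = -97/4.
The minimum over the interval is -97/4, attained at w = 3.

3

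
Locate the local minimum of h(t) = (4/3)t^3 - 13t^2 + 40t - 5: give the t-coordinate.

4

h'(t) = 4t^2 - 26t + 40 = 0 at t = 5/2, 4.
Second-derivative test with h''(t) = 8t - 26: h''(5/2) = -6 < 0 ⇒ local maximum; h''(4) = 6 > 0 ⇒ local minimum.
So the local minimum value is h(4) = 97/3.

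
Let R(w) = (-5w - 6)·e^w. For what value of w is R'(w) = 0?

Differentiating with the product rule gives R'(w) = (-5w - 11)·e^w. Since e^w > 0, the only critical point is w = -11/5.
R''(-11/5) has the same sign as -5 < 0, so this is a local maximum.
R(-11/5) = (5)·e^(-11/5) ≈ 0.5540.

-11/5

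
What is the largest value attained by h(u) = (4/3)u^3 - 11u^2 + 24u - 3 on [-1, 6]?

33

h'(u) = 4u^2 - 22u + 24, which vanishes at u = 3/2 and u = 4.
Evaluating at the critical points and endpoints: h(-1) = -118/3; h(3/2) = 51/4; h(4) = 7/3; h(6) = 33.
So the maximum is h(6) = 33.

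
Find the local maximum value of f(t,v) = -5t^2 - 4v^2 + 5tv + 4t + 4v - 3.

∂f/∂t = -10t + 5v + 4 = 0 and ∂f/∂v = 5t - 8v + 4 = 0, so (t, v) = (52/55, 12/11).
The Hessian has f_{tt} = -10, f_{vv} = -8, f_{tv} = 5, giving D = 55 > 0 with f_{tt} < 0, so the point is a local maximum.
f(52/55, 12/11) = 59/55.

59/55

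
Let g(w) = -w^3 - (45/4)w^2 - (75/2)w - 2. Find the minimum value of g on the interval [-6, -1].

101/4

Differentiating, g'(w) = -3w^2 - (45/2)w - 75/2; which vanishes at w = -5 and w = -5/2.
Candidates: g(-6) = 34,  g(-5) = 117/4,  g(-5/2) = 593/16,  g(-1) = 101/4.
Hence the absolute minimum is 101/4 at w = -1.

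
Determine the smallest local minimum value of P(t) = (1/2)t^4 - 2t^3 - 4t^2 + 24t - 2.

-42

P'(t) = 2t^3 - 6t^2 - 8t + 24 = 0 at t = -2, 2, 3.
Second-derivative test with P''(t) = 6t^2 - 12t - 8: P''(-2) = 40 > 0 ⇒ local minimum; P''(2) = -8 < 0 ⇒ local maximum; P''(3) = 10 > 0 ⇒ local minimum.
The smallest local minimum is P(-2) = -42.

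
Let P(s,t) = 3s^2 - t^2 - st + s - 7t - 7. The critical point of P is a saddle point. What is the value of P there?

48/13

∂P/∂s = 6s - t + 1 = 0 and ∂P/∂t = -s - 2t - 7 = 0, so (s, t) = (-9/13, -41/13).
The Hessian has P_{ss} = 6, P_{tt} = -2, P_{st} = -1, giving D = -13 < 0, so the point is a saddle point.
P(-9/13, -41/13) = 48/13.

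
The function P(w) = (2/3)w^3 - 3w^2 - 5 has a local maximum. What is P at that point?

-5

P'(w) = 2w^2 - 6w. Setting P'(w) = 0 gives w ∈ {0, 3}.
P''(w) = 4w - 6. P''(0) = -6 < 0 ⇒ local maximum; P''(3) = 6 > 0 ⇒ local minimum.
The local maximum is P(0) = -5.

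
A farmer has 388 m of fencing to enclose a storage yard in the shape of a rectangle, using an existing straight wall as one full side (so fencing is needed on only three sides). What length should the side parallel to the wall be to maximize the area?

194

Let the sides perpendicular to the wall have length x and the parallel side y, so 2x + y = 388 and the area is A = xy = x(388 − 2x).
A'(x) = 388 − 4x = 0 gives x = 97, and A''(x) = −4 < 0 confirms a maximum.
Then y = 388 − 2·97 = 194 and A = 18818.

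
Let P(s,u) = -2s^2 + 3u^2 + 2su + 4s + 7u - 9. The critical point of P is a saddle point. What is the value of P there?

-179/14

∂P/∂s = -4s + 2u + 4 = 0 and ∂P/∂u = 2s + 6u + 7 = 0, so (s, u) = (5/14, -9/7).
The Hessian has P_{ss} = -4, P_{uu} = 6, P_{su} = 2, giving D = -28 < 0, so the point is a saddle point.
P(5/14, -9/7) = -179/14.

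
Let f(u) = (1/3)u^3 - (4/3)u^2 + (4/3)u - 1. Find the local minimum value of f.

-1

f'(u) = u^2 - (8/3)u + 4/3 = 0 at u = 2/3, 2.
f''(u) = 2u - 8/3. f''(2/3) = -4/3 < 0 ⇒ local maximum; f''(2) = 4/3 > 0 ⇒ local minimum.
The local minimum is f(2) = -1.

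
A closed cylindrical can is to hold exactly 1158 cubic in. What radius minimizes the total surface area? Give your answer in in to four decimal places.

5.6908

With radius r and height h, πr²h = 1158 so h = 1158/(πr²), and S(r) = 2πr² + 2πrh = 2πr² + 2·1158/r.
S'(r) = 4πr − 2·1158/r² = 0 ⇒ r³ = 1158/(2π), so r ≈ 5.6908 and h = 2r ≈ 11.3817.
S''(r) = 4π + 4·1158/r³ > 0, so this is the minimum; S ≈ 610.4549.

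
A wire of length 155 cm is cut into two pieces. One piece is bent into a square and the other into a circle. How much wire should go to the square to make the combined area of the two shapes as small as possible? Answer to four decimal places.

Let x be the length used for the square. Square side x/4; circle radius (155−x)/(2π).
A(x) = (x/4)² + π·((155−x)/(2π))² = x²/16 + (155−x)²/(4π) for 0 ≤ x ≤ 155. A'(x) = x/8 − (155−x)/(2π) = 0 gives x = 4·155/(π+4) ≈ 86.8154.
A'' = 1/8 + 1/(2π) > 0, so this gives the minimum combined area; x ≈ 86.8154 cm to the square.

86.8154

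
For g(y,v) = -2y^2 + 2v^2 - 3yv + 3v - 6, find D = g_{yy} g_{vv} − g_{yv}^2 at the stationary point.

∂g/∂y = -4y - 3v = 0 and ∂g/∂v = -3y + 4v + 3 = 0, so (y, v) = (9/25, -12/25).
The Hessian has g_{yy} = -4, g_{vv} = 4, g_{yv} = -3, giving D = -25 < 0, so the point is a saddle point.
D = (-4)·(4) − (-3)^2 = -25.

-25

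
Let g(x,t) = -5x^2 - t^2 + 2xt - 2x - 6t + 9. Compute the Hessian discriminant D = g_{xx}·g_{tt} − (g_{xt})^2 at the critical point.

∂g/∂x = -10x + 2t - 2 = 0 and ∂g/∂t = 2x - 2t - 6 = 0, so (x, t) = (-1, -4).
The Hessian has g_{xx} = -10, g_{tt} = -2, g_{xt} = 2, giving D = 16 > 0 with g_{xx} < 0, so the point is a local maximum.
D = (-10)·(-2) − (2)^2 = 16.

16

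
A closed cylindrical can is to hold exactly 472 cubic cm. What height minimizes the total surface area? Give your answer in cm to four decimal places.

With radius r and height h, πr²h = 472 so h = 472/(πr²), and S(r) = 2πr² + 2πrh = 2πr² + 2·472/r.
S'(r) = 4πr − 2·472/r² = 0 ⇒ r³ = 472/(2π), so r ≈ 4.2194 and h = 2r ≈ 8.4389.
S''(r) = 4π + 4·472/r³ > 0, so this is the minimum; S ≈ 335.5902.

8.4389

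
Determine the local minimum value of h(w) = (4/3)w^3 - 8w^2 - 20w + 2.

h'(w) = 4w^2 - 16w - 20. Setting h'(w) = 0 gives w ∈ {-1, 5}.
Since h''(w) = 8w - 16, we get h''(-1) = -24 < 0 ⇒ local maximum; h''(5) = 24 > 0 ⇒ local minimum.
The local minimum is h(5) = -394/3.

-394/3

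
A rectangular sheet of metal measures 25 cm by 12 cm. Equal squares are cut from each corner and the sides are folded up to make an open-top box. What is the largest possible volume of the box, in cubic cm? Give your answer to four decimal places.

350.1428

With cut size x, the volume is V(x) = x(25 − 2x)(12 − 2x) for 0 < x < 6.
V'(x) = 12x^2 − 148x + 300. Setting V'(x) = 0 gives x ≈ 2.5573 (the root in (0, 6)).
V''(x) = 24x − 148 is negative there, so this is the maximum; V ≈ 350.1428.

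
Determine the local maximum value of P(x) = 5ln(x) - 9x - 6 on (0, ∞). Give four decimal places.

P'(x) = 5/x − 9 = 0 gives x = 5/9.
P''(x) = -5/x², which is negative for x > 0, so this is a local maximum.
P(5/9) = 5·ln(5/9) - 5 - 6 ≈ -13.9389.

-13.9389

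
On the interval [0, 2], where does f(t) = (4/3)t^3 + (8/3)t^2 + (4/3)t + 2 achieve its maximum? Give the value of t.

2

The derivative is 4t^2 + (16/3)t + 4/3, which has no zeros in [0, 2].
Evaluating at the critical points and endpoints: f(0) = 2,  f(2) = 26.
Hence the absolute maximum is 26 at t = 2.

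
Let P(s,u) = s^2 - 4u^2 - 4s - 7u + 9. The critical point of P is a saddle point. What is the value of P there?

∂P/∂s = 2s - 4 = 0 and ∂P/∂u = -8u - 7 = 0, so (s, u) = (2, -7/8).
The Hessian has P_{ss} = 2, P_{uu} = -8, P_{su} = 0, giving D = -16 < 0, so the point is a saddle point.
P(2, -7/8) = 129/16.

129/16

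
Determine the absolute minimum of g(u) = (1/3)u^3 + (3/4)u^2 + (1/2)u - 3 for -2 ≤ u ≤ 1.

The derivative is u^2 + (3/2)u + 1/2, which vanishes at u = -1 and u = -1/2.
Compare values at every candidate in [-2, 1]: g(-2) = -11/3, g(-1) = -37/12, g(-1/2) = -149/48, g(1) = -17/12.
Hence the absolute minimum is -11/3 at u = -2.

-11/3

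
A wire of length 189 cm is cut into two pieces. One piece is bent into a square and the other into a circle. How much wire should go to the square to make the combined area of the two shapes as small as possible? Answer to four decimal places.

Let x be the length used for the square. Square side x/4; circle radius (189−x)/(2π).
A(x) = (x/4)² + π·((189−x)/(2π))² = x²/16 + (189−x)²/(4π) for 0 ≤ x ≤ 189. A'(x) = x/8 − (189−x)/(2π) = 0 gives x = 4·189/(π+4) ≈ 105.8587.
A'' = 1/8 + 1/(2π) > 0, so this gives the minimum combined area; x ≈ 105.8587 cm to the square.

105.8587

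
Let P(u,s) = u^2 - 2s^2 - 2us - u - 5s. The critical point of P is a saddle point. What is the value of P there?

11/4

∂P/∂u = 2u - 2s - 1 = 0 and ∂P/∂s = -2u - 4s - 5 = 0, so (u, s) = (-1/2, -1).
The Hessian has P_{uu} = 2, P_{ss} = -4, P_{us} = -2, giving D = -12 < 0, so the point is a saddle point.
P(-1/2, -1) = 11/4.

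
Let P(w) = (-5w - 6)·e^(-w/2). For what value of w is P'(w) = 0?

By the product rule, P'(w) = ((5/2)w - 2)·e^(-w/2). Since e^(-w/2) > 0, the only critical point is w = 4/5.
P''(4/5) has the same sign as 5/2 > 0, so this is a local minimum.
P(4/5) = (-10)·e^(-2/5) ≈ -6.7032.

4/5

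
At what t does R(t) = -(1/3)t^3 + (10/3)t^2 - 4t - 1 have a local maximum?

6

Critical points: R'(t) = -t^2 + (20/3)t - 4 vanishes at t = 2/3, 6.
R''(t) = -2t + 20/3. R''(2/3) = 16/3 > 0 ⇒ local minimum; R''(6) = -16/3 < 0 ⇒ local maximum.
Thus R has its local maximum at t = 6, with value 23.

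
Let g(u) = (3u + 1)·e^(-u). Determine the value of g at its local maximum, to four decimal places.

By the product rule, g'(u) = (-3u + 2)·e^(-u). Since e^(-u) > 0, the only critical point is u = 2/3.
g''(2/3) has the same sign as -3 < 0, so this is a local maximum.
g(2/3) = (3)·e^(-2/3) ≈ 1.5403.

1.5403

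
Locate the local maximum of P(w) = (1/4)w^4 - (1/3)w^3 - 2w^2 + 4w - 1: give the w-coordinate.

P'(w) = w^3 - w^2 - 4w + 4 = 0 at w = -2, 1, 2.
Second-derivative test with P''(w) = 3w^2 - 2w - 4: P''(-2) = 12 > 0 ⇒ local minimum; P''(1) = -3 < 0 ⇒ local maximum; P''(2) = 4 > 0 ⇒ local minimum.
Thus P has its local maximum at w = 1, with value 11/12.

1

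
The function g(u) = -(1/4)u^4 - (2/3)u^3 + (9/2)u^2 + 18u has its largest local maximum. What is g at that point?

225/4

g'(u) = -u^3 - 2u^2 + 9u + 18 = 0 at u = -3, -2, 3.
Second-derivative test with g''(u) = -3u^2 - 4u + 9: g''(-3) = -6 < 0 ⇒ local maximum; g''(-2) = 5 > 0 ⇒ local minimum; g''(3) = -30 < 0 ⇒ local maximum.
Thus g has its largest local maximum at u = 3, with value 225/4.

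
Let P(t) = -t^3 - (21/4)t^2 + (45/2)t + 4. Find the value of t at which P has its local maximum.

Critical points: P'(t) = -3t^2 - (21/2)t + 45/2 vanishes at t = -5, 3/2.
P''(t) = -6t - 21/2. P''(-5) = 39/2 > 0 ⇒ local minimum; P''(3/2) = -39/2 < 0 ⇒ local maximum.
So the local maximum value is P(3/2) = 361/16.

3/2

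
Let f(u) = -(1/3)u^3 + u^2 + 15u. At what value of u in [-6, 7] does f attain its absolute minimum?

-3

f'(u) = -u^2 + 2u + 15, which vanishes at u = -3 and u = 5.
Evaluating at the critical points and endpoints: f(-6) = 18,  f(-3) = -27,  f(5) = 175/3,  f(7) = 119/3.
So the minimum is f(-3) = -27.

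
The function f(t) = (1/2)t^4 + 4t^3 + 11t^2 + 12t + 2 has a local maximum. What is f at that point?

Critical points: f'(t) = 2t^3 + 12t^2 + 22t + 12 vanishes at t = -3, -2, -1.
f''(t) = 6t^2 + 24t + 22. f''(-3) = 4 > 0 ⇒ local minimum; f''(-2) = -2 < 0 ⇒ local maximum; f''(-1) = 4 > 0 ⇒ local minimum.
The local maximum is f(-2) = -2.

-2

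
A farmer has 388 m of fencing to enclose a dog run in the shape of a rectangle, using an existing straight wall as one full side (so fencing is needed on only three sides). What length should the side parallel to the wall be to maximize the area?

Let the sides perpendicular to the wall have length x and the parallel side y, so 2x + y = 388 and the area is A = xy = x(388 − 2x).
A'(x) = 388 − 4x = 0 gives x = 97, and A''(x) = −4 < 0 confirms a maximum.
Then y = 388 − 2·97 = 194 and A = 18818.

194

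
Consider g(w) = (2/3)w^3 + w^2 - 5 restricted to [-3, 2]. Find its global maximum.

The derivative is 2w^2 + 2w, which vanishes at w = -1 and w = 0.
Evaluating at the critical points and endpoints: g(-3) = -14; g(-1) = -14/3; g(0) = -5; g(2) = 13/3.
Hence the absolute maximum is 13/3 at w = 2.

13/3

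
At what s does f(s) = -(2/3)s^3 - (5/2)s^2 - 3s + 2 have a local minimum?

-3/2

Critical points: f'(s) = -2s^2 - 5s - 3 vanishes at s = -3/2, -1.
f''(s) = -4s - 5. f''(-3/2) = 1 > 0 ⇒ local minimum; f''(-1) = -1 < 0 ⇒ local maximum.
The local minimum is f(-3/2) = 25/8.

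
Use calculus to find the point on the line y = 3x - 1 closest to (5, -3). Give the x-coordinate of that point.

-1/10

Minimize D(x)^2 = (x - 5)^2 + (3x + 2)^2.
d/dx[D^2] = 2(x - 5) + 2·3·(3x + 2) = 0 ⇒ x = -1/10.
Then y = -13/10 and the distance is √(289/10) ≈ 5.3759.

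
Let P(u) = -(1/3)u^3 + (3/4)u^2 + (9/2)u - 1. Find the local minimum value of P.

-79/16

Critical points: P'(u) = -u^2 + (3/2)u + 9/2 vanishes at u = -3/2, 3.
Second-derivative test with P''(u) = -2u + 3/2: P''(-3/2) = 9/2 > 0 ⇒ local minimum; P''(3) = -9/2 < 0 ⇒ local maximum.
The local minimum is P(-3/2) = -79/16.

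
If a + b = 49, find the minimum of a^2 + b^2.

2401/2

With a + b = 49, a^2 + b^2 = a^2 + (49 − a)^2.
The derivative 2a − 2(49 − a) = 4a − 98 vanishes at a = 49/2; second derivative 4 > 0, a minimum.
The minimum is 2·(49/2)^2 = 2401/2.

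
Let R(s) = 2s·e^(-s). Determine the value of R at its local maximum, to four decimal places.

0.7358

Differentiating with the product rule gives R'(s) = (-2s + 2)·e^(-s). Since e^(-s) > 0, the only critical point is s = 1.
R''(1) has the same sign as -2 < 0, so this is a local maximum.
R(1) = (2)·e^(-1) ≈ 0.7358.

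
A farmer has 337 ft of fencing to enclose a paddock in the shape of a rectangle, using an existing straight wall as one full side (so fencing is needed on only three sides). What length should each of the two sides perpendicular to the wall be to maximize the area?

337/4

Let the sides perpendicular to the wall have length x and the parallel side y, so 2x + y = 337 and the area is A = xy = x(337 − 2x).
A'(x) = 337 − 4x = 0 gives x = 337/4, and A''(x) = −4 < 0 confirms a maximum.
Then y = 337 − 2·337/4 = 337/2 and A = 113569/8.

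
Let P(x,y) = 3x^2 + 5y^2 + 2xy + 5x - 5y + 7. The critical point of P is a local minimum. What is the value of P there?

∂P/∂x = 6x + 2y + 5 = 0 and ∂P/∂y = 2x + 10y - 5 = 0, so (x, y) = (-15/14, 5/7).
The Hessian has P_{xx} = 6, P_{yy} = 10, P_{xy} = 2, giving D = 56 > 0 with P_{xx} > 0, so the point is a local minimum.
P(-15/14, 5/7) = 71/28.

71/28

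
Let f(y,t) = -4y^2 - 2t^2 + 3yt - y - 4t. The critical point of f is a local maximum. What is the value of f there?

∂f/∂y = -8y + 3t - 1 = 0 and ∂f/∂t = 3y - 4t - 4 = 0, so (y, t) = (-16/23, -35/23).
The Hessian has f_{yy} = -8, f_{tt} = -4, f_{yt} = 3, giving D = 23 > 0 with f_{yy} < 0, so the point is a local maximum.
f(-16/23, -35/23) = 78/23.

78/23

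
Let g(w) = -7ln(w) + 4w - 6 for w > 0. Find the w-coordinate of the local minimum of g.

7/4

g'(w) = -7/w + 4 = 0 gives w = 7/4.
g''(w) = 7/w², which is positive for w > 0, so this is a local minimum.
g(7/4) = -7·ln(7/4) + 7 - 6 ≈ -2.9173.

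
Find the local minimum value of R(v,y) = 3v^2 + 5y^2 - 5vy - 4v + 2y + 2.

18/35

∂R/∂v = 6v - 5y - 4 = 0 and ∂R/∂y = -5v + 10y + 2 = 0, so (v, y) = (6/7, 8/35).
The Hessian has R_{vv} = 6, R_{yy} = 10, R_{vy} = -5, giving D = 35 > 0 with R_{vv} > 0, so the point is a local minimum.
R(6/7, 8/35) = 18/35.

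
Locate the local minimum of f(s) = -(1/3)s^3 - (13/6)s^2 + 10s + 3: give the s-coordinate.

-6

f'(s) = -s^2 - (13/3)s + 10 = 0 at s = -6, 5/3.
f''(s) = -2s - 13/3. f''(-6) = 23/3 > 0 ⇒ local minimum; f''(5/3) = -23/3 < 0 ⇒ local maximum.
So the local minimum value is f(-6) = -63.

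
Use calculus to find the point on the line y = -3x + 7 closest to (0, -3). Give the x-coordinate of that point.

Minimize D(x)^2 = (x + 0)^2 + (-3x + 10)^2.
d/dx[D^2] = 2(x + 0) + 2·(-3)·(-3x + 10) = 0 ⇒ x = 3.
Then y = -2 and the distance is √(10) ≈ 3.1623.

3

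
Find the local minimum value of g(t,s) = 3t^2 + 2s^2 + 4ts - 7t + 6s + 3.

∂g/∂t = 6t + 4s - 7 = 0 and ∂g/∂s = 4t + 4s + 6 = 0, so (t, s) = (13/2, -8).
The Hessian has g_{tt} = 6, g_{ss} = 4, g_{ts} = 4, giving D = 8 > 0 with g_{tt} > 0, so the point is a local minimum.
g(13/2, -8) = -175/4.

-175/4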